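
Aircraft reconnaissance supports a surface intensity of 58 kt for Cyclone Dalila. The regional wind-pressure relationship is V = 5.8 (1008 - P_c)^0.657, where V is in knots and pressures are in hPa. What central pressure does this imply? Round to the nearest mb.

ΔP = (V / 5.8)^(1/0.657) = (58/5.8)^1.522.
58/5.8 = 10.000; 10.000^1.522 ≈ 33.27 mb.
P_c = 1008 − 33.27 = 974.73 ≈ 975 mb.

975 mb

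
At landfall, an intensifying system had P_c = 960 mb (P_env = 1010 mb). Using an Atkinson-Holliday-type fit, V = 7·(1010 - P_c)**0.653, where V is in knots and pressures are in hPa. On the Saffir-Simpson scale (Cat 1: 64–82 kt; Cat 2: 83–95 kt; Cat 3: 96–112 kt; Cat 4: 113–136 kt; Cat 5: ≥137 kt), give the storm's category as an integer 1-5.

2

ΔP = 1010 − 960 = 50 mb.
V ≈ 7 × 50^0.653 = 7 × 12.87 ≈ 90 kt.
90 kt falls in the Category 2 band.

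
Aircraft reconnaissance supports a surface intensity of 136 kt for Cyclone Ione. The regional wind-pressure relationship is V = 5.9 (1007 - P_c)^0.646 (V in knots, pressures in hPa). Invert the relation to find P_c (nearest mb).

878 mb

ΔP = (V / 5.9)^(1/0.646) = (136/5.9)^1.548.
136/5.9 = 23.051; 23.051^1.548 ≈ 128.65 mb.
P_c = 1007 − 128.65 = 878.35 ≈ 878 mb.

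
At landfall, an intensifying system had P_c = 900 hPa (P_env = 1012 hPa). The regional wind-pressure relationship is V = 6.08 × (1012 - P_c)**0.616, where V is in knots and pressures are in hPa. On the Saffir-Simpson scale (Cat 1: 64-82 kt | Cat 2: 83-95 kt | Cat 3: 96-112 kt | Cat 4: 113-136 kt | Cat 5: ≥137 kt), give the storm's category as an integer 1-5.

ΔP = 1012 − 900 = 112 hPa.
V ≈ 6.08 × 112^0.616 = 6.08 × 18.29 ≈ 111 kt.
111 kt falls in the Category 3 band.

3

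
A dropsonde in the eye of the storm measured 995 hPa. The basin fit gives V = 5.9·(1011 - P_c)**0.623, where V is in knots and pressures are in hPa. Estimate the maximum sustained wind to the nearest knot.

ΔP = 1011 − 995 = 16 hPa.
16^0.623 ≈ 5.626.
V ≈ 5.9 × 5.626 ≈ 33.2 kt.

33 kt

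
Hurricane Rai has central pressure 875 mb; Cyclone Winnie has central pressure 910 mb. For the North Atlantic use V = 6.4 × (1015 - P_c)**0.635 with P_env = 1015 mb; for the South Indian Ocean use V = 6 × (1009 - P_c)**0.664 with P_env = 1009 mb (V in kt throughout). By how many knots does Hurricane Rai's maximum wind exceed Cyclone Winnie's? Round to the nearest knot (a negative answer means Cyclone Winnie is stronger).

Hurricane Rai: ΔP = 140; V ≈ 6.4 × 140^0.635 ≈ 147.56 kt.
Cyclone Winnie: ΔP = 99; V ≈ 6 × 99^0.664 ≈ 126.84 kt.
Difference ≈ 147.56 − 126.84 = 20.72 → 21 kt.

21 kt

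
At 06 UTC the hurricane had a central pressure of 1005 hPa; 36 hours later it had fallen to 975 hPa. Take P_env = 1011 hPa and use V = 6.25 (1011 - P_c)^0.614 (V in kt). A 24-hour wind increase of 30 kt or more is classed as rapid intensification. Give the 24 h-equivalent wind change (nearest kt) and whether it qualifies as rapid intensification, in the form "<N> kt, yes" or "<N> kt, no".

25 kt, no

V₁: ΔP = 6, V ≈ 6.25 × 6^0.614 ≈ 18.78 kt.
V₂: ΔP = 36, V ≈ 6.25 × 36^0.614 ≈ 56.42 kt.
ΔV over 36 h = 37.64 kt → 24 h equivalent = 37.64 × 24/36 ≈ 25.09 kt.
25 kt < 30 kt ⇒ not rapid intensification.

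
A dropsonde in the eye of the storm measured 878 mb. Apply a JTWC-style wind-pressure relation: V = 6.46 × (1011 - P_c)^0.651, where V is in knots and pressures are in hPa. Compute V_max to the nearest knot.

ΔP = 1011 − 878 = 133 mb.
133^0.651 ≈ 24.134.
V ≈ 6.46 × 24.134 ≈ 155.9 kt.

156 kt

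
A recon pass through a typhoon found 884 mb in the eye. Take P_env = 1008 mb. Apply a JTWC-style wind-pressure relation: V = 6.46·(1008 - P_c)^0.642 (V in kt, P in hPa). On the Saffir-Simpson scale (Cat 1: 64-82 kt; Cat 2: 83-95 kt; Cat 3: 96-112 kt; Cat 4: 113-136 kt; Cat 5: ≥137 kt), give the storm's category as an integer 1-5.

5

ΔP = 1008 − 884 = 124 mb.
V ≈ 6.46 × 124^0.642 = 6.46 × 22.08 ≈ 143 kt.
143 kt falls in the Category 5 band.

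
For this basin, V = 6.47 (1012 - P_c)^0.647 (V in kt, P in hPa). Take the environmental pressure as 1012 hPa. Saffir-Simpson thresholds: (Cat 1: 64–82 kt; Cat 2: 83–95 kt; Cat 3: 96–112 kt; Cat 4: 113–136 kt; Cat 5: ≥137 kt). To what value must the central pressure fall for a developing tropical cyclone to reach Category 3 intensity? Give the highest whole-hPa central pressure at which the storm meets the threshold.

Category 3 begins at V = 96 kt.
Required ΔP = (96/6.47)^(1/0.647) = 14.838^1.546 ≈ 64.63 hPa.
P_c ≤ 1012 − 64.63 = 947.37, so the highest integer P_c is 947 hPa.

947 hPa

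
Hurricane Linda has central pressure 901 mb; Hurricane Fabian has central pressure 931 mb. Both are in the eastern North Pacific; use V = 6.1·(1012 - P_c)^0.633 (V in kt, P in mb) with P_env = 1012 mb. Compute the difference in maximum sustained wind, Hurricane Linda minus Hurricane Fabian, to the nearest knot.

Hurricane Linda: ΔP = 111; V ≈ 6.1 × 111^0.633 ≈ 120.23 kt.
Hurricane Fabian: ΔP = 81; V ≈ 6.1 × 81^0.633 ≈ 98.49 kt.
Difference ≈ 120.23 − 98.49 = 21.74 → 22 kt.

22 kt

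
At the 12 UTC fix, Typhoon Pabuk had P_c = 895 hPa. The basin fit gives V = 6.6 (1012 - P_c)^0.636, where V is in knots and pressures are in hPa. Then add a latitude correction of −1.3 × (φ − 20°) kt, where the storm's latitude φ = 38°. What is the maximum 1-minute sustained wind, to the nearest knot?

113 kt

ΔP = 1012 − 895 = 117 hPa.
117^0.636 ≈ 20.671.
V ≈ 6.6 × 20.671 ≈ 136.4 kt.
Latitude correction: −1.3 × (38 − 20) = -23.4 kt.
Corrected V ≈ 113 kt → 113 kt.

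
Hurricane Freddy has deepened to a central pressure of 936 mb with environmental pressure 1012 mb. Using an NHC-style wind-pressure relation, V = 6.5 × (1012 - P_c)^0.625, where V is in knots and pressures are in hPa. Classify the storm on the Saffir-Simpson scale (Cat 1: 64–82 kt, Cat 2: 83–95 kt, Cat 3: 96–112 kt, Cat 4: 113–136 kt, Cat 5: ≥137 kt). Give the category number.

ΔP = 1012 − 936 = 76 mb.
V ≈ 6.5 × 76^0.625 = 6.5 × 14.98 ≈ 97 kt.
97 kt falls in the Category 3 band.

3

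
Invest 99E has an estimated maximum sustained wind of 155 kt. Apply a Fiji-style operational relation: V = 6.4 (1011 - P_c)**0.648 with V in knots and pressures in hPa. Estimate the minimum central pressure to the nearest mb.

ΔP = (V / 6.4)^(1/0.648) = (155/6.4)^1.543.
155/6.4 = 24.219; 24.219^1.543 ≈ 136.78 mb.
P_c = 1011 − 136.78 = 874.22 ≈ 874 mb.

874 mb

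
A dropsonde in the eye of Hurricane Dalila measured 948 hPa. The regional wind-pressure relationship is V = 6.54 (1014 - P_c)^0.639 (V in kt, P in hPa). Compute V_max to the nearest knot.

95 kt

ΔP = 1014 − 948 = 66 hPa.
66^0.639 ≈ 14.544.
V ≈ 6.54 × 14.544 ≈ 95.1 kt.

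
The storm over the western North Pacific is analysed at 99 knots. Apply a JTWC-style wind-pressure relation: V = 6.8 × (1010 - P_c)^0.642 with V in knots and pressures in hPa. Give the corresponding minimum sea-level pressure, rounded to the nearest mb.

ΔP = (V / 6.8)^(1/0.642) = (99/6.8)^1.558.
99/6.8 = 14.559; 14.559^1.558 ≈ 64.82 mb.
P_c = 1010 − 64.82 = 945.18 ≈ 945 mb.

945 mb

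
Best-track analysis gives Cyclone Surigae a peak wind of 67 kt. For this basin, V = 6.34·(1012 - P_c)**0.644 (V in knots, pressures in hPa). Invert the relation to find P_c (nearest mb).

ΔP = (V / 6.34)^(1/0.644) = (67/6.34)^1.553.
67/6.34 = 10.568; 10.568^1.553 ≈ 38.91 mb.
P_c = 1012 − 38.91 = 973.09 ≈ 973 mb.

973 mb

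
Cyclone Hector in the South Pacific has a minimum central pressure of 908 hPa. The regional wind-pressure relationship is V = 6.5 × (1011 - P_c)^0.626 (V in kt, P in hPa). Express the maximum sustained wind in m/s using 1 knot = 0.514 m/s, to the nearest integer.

ΔP = 1011 − 908 = 103 hPa.
V ≈ 6.5 × 103^0.626 = 6.5 × 18.199 ≈ 118.290 kt.
118.290 × 0.514 ≈ 60.80 m/s → 61 m/s.

61 m/s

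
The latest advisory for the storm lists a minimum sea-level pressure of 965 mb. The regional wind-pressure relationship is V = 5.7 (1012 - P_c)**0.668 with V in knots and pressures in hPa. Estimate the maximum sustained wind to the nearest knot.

75 kt

ΔP = 1012 − 965 = 47 mb.
47^0.668 ≈ 13.091.
V ≈ 5.7 × 13.091 ≈ 74.6 kt.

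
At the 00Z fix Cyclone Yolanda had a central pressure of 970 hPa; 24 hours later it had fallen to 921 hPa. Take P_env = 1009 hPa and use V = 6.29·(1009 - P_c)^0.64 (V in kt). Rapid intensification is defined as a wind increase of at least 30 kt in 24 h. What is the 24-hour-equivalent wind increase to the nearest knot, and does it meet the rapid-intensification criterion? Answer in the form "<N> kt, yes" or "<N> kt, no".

V₁: ΔP = 39, V ≈ 6.29 × 39^0.64 ≈ 65.60 kt.
V₂: ΔP = 88, V ≈ 6.29 × 88^0.64 ≈ 110.44 kt.
ΔV over 24 h = 44.84 kt → 24 h equivalent = 44.84 × 24/24 ≈ 44.84 kt.
45 kt ≥ 30 kt ⇒ rapid intensification.

45 kt, yes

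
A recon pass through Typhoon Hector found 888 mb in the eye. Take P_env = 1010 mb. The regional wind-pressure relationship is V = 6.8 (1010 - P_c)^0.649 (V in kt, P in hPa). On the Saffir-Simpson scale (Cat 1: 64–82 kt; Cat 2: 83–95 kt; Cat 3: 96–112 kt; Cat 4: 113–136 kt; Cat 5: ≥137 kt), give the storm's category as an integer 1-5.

5

ΔP = 1010 − 888 = 122 mb.
V ≈ 6.8 × 122^0.649 = 6.8 × 22.60 ≈ 154 kt.
154 kt falls in the Category 5 band.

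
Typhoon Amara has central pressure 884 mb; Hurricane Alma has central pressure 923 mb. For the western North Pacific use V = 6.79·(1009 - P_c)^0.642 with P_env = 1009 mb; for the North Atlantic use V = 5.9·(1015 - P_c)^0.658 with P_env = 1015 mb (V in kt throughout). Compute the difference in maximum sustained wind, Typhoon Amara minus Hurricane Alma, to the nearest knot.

35 kt

Typhoon Amara: ΔP = 125; V ≈ 6.79 × 125^0.642 ≈ 150.69 kt.
Hurricane Alma: ΔP = 92; V ≈ 5.9 × 92^0.658 ≈ 115.62 kt.
Difference ≈ 150.69 − 115.62 = 35.07 → 35 kt.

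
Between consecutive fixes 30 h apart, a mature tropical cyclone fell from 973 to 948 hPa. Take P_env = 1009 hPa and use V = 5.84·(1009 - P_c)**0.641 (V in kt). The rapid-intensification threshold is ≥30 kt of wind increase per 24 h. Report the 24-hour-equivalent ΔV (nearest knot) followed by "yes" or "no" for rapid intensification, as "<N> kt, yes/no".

19 kt, no

V₁: ΔP = 36, V ≈ 5.84 × 36^0.641 ≈ 58.08 kt.
V₂: ΔP = 61, V ≈ 5.84 × 61^0.641 ≈ 81.43 kt.
ΔV over 30 h = 23.35 kt → 24 h equivalent = 23.35 × 24/30 ≈ 18.68 kt.
19 kt < 30 kt ⇒ not rapid intensification.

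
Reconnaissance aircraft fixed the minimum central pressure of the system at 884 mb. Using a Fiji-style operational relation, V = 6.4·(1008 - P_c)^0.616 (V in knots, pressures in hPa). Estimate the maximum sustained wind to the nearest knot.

ΔP = 1008 − 884 = 124 mb.
124^0.616 ≈ 19.478.
V ≈ 6.4 × 19.478 ≈ 124.7 kt.

125 kt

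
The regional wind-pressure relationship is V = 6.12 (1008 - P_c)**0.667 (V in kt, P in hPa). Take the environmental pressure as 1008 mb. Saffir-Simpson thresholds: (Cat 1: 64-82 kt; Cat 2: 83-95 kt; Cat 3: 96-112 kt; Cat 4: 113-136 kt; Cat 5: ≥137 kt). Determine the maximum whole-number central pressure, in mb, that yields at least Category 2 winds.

958 mb

Category 2 begins at V = 83 kt.
Required ΔP = (83/6.12)^(1/0.667) = 13.562^1.499 ≈ 49.85 mb.
P_c ≤ 1008 − 49.85 = 958.15, so the highest integer P_c is 958 mb.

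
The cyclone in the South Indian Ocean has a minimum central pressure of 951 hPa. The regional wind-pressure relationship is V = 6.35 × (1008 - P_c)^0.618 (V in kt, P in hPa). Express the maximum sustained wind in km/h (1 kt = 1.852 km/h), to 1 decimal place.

ΔP = 1008 − 951 = 57 hPa.
V ≈ 6.35 × 57^0.618 = 6.35 × 12.166 ≈ 77.251 kt.
77.251 × 1.852 ≈ 143.07 km/h → 143.1 km/h.

143.1 km/h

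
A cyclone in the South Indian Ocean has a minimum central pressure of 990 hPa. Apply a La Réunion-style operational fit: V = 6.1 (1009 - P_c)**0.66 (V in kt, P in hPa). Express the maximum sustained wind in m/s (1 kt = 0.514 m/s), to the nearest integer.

ΔP = 1009 − 990 = 19 hPa.
V ≈ 6.1 × 19^0.66 = 6.1 × 6.982 ≈ 42.590 kt.
42.590 × 0.514 ≈ 21.89 m/s → 22 m/s.

22 m/s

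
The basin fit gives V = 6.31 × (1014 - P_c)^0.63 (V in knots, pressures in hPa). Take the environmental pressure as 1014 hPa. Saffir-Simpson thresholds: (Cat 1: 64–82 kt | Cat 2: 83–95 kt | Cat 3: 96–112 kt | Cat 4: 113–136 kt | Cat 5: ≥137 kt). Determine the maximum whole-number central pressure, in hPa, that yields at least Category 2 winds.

Category 2 begins at V = 83 kt.
Required ΔP = (83/6.31)^(1/0.63) = 13.154^1.587 ≈ 59.74 hPa.
P_c ≤ 1014 − 59.74 = 954.26, so the highest integer P_c is 954 hPa.

954 hPa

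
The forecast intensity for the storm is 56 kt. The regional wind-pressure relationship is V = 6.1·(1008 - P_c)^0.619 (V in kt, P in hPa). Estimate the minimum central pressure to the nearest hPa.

972 hPa

ΔP = (V / 6.1)^(1/0.619) = (56/6.1)^1.616.
56/6.1 = 9.180; 9.180^1.616 ≈ 35.93 hPa.
P_c = 1008 − 35.93 = 972.07 ≈ 972 hPa.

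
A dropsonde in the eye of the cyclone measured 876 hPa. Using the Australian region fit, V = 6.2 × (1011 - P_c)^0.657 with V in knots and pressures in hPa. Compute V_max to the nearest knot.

156 kt

ΔP = 1011 − 876 = 135 hPa.
135^0.657 ≈ 25.097.
V ≈ 6.2 × 25.097 ≈ 155.6 kt.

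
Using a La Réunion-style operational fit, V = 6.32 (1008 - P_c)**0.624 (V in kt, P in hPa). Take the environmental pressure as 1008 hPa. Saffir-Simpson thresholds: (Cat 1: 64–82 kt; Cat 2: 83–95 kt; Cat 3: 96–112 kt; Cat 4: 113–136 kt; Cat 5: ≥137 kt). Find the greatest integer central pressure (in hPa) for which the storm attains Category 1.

967 hPa

Category 1 begins at V = 64 kt.
Required ΔP = (64/6.32)^(1/0.624) = 10.127^1.603 ≈ 40.86 hPa.
P_c ≤ 1008 − 40.86 = 967.14, so the highest integer P_c is 967 hPa.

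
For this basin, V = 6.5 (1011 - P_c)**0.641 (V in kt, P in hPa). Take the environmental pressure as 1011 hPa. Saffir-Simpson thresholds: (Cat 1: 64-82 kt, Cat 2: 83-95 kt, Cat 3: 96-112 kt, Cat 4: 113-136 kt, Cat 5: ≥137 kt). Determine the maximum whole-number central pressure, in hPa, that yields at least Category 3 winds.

944 hPa

Category 3 begins at V = 96 kt.
Required ΔP = (96/6.5)^(1/0.641) = 14.769^1.560 ≈ 66.72 hPa.
P_c ≤ 1011 − 66.72 = 944.28, so the highest integer P_c is 944 hPa.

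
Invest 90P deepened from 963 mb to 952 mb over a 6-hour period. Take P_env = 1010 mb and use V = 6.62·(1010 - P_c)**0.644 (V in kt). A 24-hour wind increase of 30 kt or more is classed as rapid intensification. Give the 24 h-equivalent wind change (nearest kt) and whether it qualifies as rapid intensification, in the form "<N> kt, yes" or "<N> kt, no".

46 kt, yes

V₁: ΔP = 47, V ≈ 6.62 × 47^0.644 ≈ 79.01 kt.
V₂: ΔP = 58, V ≈ 6.62 × 58^0.644 ≈ 90.47 kt.
ΔV over 6 h = 11.46 kt → 24 h equivalent = 11.46 × 24/6 ≈ 45.84 kt.
46 kt ≥ 30 kt ⇒ rapid intensification.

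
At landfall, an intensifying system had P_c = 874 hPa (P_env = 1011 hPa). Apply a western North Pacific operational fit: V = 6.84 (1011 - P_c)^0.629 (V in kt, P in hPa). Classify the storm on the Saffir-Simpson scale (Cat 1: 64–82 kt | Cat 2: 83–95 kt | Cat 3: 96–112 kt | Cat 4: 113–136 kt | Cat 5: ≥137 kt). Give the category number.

ΔP = 1011 − 874 = 137 hPa.
V ≈ 6.84 × 137^0.629 = 6.84 × 22.08 ≈ 151 kt.
151 kt falls in the Category 5 band.

5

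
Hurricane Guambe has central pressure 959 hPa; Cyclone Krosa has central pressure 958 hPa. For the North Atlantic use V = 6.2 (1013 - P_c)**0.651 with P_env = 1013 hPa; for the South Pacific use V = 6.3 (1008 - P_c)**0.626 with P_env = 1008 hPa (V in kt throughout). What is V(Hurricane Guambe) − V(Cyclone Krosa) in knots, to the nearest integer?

10 kt

Hurricane Guambe: ΔP = 54; V ≈ 6.2 × 54^0.651 ≈ 83.21 kt.
Cyclone Krosa: ΔP = 50; V ≈ 6.3 × 50^0.626 ≈ 72.93 kt.
Difference ≈ 83.21 − 72.93 = 10.28 → 10 kt.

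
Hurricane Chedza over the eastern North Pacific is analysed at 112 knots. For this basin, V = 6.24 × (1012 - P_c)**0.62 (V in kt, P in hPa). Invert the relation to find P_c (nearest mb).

907 mb

ΔP = (V / 6.24)^(1/0.62) = (112/6.24)^1.613.
112/6.24 = 17.949; 17.949^1.613 ≈ 105.35 mb.
P_c = 1012 − 105.35 = 906.65 ≈ 907 mb.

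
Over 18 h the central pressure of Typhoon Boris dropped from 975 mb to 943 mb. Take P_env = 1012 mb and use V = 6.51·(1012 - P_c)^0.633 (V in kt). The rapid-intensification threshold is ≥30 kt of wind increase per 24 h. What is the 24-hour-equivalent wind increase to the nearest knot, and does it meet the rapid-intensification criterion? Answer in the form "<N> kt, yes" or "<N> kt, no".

41 kt, yes

V₁: ΔP = 37, V ≈ 6.51 × 37^0.633 ≈ 64.01 kt.
V₂: ΔP = 69, V ≈ 6.51 × 69^0.633 ≈ 94.97 kt.
ΔV over 18 h = 30.96 kt → 24 h equivalent = 30.96 × 24/18 ≈ 41.28 kt.
41 kt ≥ 30 kt ⇒ rapid intensification.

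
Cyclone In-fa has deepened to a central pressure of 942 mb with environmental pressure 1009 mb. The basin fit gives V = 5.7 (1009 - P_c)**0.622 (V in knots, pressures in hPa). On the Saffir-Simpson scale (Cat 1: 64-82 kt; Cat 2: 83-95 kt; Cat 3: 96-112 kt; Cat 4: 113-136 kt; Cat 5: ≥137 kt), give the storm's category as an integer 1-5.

1

ΔP = 1009 − 942 = 67 mb.
V ≈ 5.7 × 67^0.622 = 5.7 × 13.67 ≈ 78 kt.
78 kt falls in the Category 1 band.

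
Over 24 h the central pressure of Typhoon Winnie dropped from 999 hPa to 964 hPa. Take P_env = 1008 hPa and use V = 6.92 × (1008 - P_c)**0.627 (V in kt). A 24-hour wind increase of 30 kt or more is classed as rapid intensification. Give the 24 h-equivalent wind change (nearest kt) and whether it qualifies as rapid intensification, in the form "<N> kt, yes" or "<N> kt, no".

V₁: ΔP = 9, V ≈ 6.92 × 9^0.627 ≈ 27.44 kt.
V₂: ΔP = 44, V ≈ 6.92 × 44^0.627 ≈ 74.23 kt.
ΔV over 24 h = 46.79 kt → 24 h equivalent = 46.79 × 24/24 ≈ 46.79 kt.
47 kt ≥ 30 kt ⇒ rapid intensification.

47 kt, yes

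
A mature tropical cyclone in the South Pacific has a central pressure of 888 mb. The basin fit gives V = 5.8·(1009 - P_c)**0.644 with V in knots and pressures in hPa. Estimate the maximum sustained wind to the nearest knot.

ΔP = 1009 − 888 = 121 mb.
121^0.644 ≈ 21.944.
V ≈ 5.8 × 21.944 ≈ 127.3 kt.

127 kt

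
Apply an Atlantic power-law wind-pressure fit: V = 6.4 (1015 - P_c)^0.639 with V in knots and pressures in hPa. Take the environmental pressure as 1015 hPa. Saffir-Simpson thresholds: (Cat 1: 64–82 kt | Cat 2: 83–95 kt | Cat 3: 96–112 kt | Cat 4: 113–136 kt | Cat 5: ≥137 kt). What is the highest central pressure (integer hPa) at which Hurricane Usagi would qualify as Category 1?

Category 1 begins at V = 64 kt.
Required ΔP = (64/6.4)^(1/0.639) = 10.000^1.565 ≈ 36.72 hPa.
P_c ≤ 1015 − 36.72 = 978.28, so the highest integer P_c is 978 hPa.

978 hPa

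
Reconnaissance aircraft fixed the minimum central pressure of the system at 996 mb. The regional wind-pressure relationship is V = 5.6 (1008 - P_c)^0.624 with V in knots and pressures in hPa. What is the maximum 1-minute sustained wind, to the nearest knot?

26 kt

ΔP = 1008 − 996 = 12 mb.
12^0.624 ≈ 4.714.
V ≈ 5.6 × 4.714 ≈ 26.4 kt.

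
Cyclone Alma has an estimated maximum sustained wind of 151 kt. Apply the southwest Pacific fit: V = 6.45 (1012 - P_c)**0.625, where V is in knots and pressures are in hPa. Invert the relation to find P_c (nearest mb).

857 mb

ΔP = (V / 6.45)^(1/0.625) = (151/6.45)^1.600.
151/6.45 = 23.411; 23.411^1.600 ≈ 155.26 mb.
P_c = 1012 − 155.26 = 856.74 ≈ 857 mb.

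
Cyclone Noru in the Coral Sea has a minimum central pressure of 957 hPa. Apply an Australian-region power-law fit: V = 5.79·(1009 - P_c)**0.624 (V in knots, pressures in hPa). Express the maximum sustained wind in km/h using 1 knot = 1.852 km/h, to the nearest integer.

ΔP = 1009 − 957 = 52 hPa.
V ≈ 5.79 × 52^0.624 = 5.79 × 11.770 ≈ 68.150 kt.
68.150 × 1.852 ≈ 126.21 km/h → 126 km/h.

126 km/h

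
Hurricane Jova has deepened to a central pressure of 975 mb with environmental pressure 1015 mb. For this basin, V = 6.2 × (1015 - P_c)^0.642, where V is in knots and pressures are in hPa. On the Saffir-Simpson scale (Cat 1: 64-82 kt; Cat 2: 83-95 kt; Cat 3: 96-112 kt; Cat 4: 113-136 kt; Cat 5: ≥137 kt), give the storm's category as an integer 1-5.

1

ΔP = 1015 − 975 = 40 mb.
V ≈ 6.2 × 40^0.642 = 6.2 × 10.68 ≈ 66 kt.
66 kt falls in the Category 1 band.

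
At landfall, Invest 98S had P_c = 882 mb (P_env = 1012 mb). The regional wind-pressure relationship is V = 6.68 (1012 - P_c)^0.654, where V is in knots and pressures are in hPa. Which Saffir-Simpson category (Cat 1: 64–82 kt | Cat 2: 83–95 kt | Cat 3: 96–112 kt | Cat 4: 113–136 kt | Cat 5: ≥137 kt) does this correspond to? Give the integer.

5

ΔP = 1012 − 882 = 130 mb.
V ≈ 6.68 × 130^0.654 = 6.68 × 24.13 ≈ 161 kt.
161 kt falls in the Category 5 band.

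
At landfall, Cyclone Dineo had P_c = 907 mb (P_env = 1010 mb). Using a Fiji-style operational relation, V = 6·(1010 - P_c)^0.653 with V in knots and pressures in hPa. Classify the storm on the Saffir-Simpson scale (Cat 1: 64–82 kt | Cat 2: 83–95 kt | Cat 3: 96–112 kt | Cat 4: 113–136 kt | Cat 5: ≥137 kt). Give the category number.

ΔP = 1010 − 907 = 103 mb.
V ≈ 6 × 103^0.653 = 6 × 20.62 ≈ 124 kt.
124 kt falls in the Category 4 band.

4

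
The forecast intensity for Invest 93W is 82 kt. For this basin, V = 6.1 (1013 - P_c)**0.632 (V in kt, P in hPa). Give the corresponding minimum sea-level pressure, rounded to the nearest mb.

ΔP = (V / 6.1)^(1/0.632) = (82/6.1)^1.582.
82/6.1 = 13.443; 13.443^1.582 ≈ 61.03 mb.
P_c = 1013 − 61.03 = 951.97 ≈ 952 mb.

952 mb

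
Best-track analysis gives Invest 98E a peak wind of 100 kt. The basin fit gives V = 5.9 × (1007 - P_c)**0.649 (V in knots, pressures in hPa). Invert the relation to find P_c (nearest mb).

ΔP = (V / 5.9)^(1/0.649) = (100/5.9)^1.541.
100/5.9 = 16.949; 16.949^1.541 ≈ 78.33 mb.
P_c = 1007 − 78.33 = 928.67 ≈ 929 mb.

929 mb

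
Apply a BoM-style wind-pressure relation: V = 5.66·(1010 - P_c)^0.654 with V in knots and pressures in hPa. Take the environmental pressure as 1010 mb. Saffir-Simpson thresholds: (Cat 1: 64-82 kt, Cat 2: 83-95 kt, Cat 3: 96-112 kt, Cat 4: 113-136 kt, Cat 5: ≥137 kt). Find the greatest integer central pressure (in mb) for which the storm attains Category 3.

934 mb

Category 3 begins at V = 96 kt.
Required ΔP = (96/5.66)^(1/0.654) = 16.961^1.529 ≈ 75.84 mb.
P_c ≤ 1010 − 75.84 = 934.16, so the highest integer P_c is 934 mb.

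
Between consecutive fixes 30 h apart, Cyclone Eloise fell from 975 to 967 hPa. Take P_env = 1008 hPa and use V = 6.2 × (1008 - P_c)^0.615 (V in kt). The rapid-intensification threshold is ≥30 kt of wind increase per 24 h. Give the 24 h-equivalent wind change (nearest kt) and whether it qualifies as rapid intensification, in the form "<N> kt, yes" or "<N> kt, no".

V₁: ΔP = 33, V ≈ 6.2 × 33^0.615 ≈ 53.24 kt.
V₂: ΔP = 41, V ≈ 6.2 × 41^0.615 ≈ 60.85 kt.
ΔV over 30 h = 7.61 kt → 24 h equivalent = 7.61 × 24/30 ≈ 6.09 kt.
6 kt < 30 kt ⇒ not rapid intensification.

6 kt, no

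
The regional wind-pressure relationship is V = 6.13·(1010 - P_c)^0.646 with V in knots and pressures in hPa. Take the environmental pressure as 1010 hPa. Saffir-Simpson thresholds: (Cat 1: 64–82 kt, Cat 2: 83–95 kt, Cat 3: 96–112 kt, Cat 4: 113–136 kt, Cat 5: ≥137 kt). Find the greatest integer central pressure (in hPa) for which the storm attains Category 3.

939 hPa

Category 3 begins at V = 96 kt.
Required ΔP = (96/6.13)^(1/0.646) = 15.661^1.548 ≈ 70.72 hPa.
P_c ≤ 1010 − 70.72 = 939.28, so the highest integer P_c is 939 hPa.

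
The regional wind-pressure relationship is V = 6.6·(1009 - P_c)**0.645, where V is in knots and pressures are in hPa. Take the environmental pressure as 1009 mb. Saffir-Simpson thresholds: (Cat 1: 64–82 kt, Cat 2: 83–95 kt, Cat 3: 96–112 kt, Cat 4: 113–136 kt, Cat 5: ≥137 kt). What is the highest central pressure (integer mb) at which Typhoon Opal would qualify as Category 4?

927 mb

Category 4 begins at V = 113 kt.
Required ΔP = (113/6.6)^(1/0.645) = 17.121^1.550 ≈ 81.74 mb.
P_c ≤ 1009 − 81.74 = 927.26, so the highest integer P_c is 927 mb.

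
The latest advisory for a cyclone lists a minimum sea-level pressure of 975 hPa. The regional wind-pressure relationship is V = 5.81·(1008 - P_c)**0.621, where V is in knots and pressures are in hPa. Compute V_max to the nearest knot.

51 kt

ΔP = 1008 − 975 = 33 hPa.
33^0.621 ≈ 8.770.
V ≈ 5.81 × 8.770 ≈ 51.0 kt.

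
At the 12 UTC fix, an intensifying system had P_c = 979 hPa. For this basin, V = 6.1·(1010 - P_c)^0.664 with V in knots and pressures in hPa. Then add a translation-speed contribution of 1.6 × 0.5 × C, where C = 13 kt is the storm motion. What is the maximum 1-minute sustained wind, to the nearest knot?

ΔP = 1010 − 979 = 31 hPa.
31^0.664 ≈ 9.778.
V ≈ 6.1 × 9.778 ≈ 59.6 kt.
Translation term: 1.6 × 0.5 × 13 = 10.4 kt.
Corrected V ≈ 70 kt → 70 kt.

70 kt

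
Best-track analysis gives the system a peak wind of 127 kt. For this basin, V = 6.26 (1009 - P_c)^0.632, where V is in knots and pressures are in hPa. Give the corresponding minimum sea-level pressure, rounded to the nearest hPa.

892 hPa

ΔP = (V / 6.26)^(1/0.632) = (127/6.26)^1.582.
127/6.26 = 20.288; 20.288^1.582 ≈ 117.06 hPa.
P_c = 1009 − 117.06 = 891.94 ≈ 892 hPa.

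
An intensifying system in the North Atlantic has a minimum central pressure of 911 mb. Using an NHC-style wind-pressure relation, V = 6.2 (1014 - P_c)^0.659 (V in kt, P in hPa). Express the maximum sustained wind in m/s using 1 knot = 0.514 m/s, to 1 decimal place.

ΔP = 1014 − 911 = 103 mb.
V ≈ 6.2 × 103^0.659 = 6.2 × 21.206 ≈ 131.477 kt.
131.477 × 0.514 ≈ 67.58 m/s → 67.6 m/s.

67.6 m/s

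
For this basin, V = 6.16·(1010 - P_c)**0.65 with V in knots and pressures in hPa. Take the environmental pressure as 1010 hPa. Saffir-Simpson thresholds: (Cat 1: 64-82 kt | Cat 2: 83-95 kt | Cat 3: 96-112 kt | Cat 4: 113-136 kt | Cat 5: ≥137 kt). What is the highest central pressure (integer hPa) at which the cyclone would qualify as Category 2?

955 hPa

Category 2 begins at V = 83 kt.
Required ΔP = (83/6.16)^(1/0.65) = 13.474^1.538 ≈ 54.66 hPa.
P_c ≤ 1010 − 54.66 = 955.34, so the highest integer P_c is 955 hPa.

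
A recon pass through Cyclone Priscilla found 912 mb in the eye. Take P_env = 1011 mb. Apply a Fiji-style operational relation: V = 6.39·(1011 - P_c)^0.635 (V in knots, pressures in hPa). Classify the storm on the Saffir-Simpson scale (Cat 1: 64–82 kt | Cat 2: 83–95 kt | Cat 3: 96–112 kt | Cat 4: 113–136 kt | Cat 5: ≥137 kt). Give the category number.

4

ΔP = 1011 − 912 = 99 mb.
V ≈ 6.39 × 99^0.635 = 6.39 × 18.50 ≈ 118 kt.
118 kt falls in the Category 4 band.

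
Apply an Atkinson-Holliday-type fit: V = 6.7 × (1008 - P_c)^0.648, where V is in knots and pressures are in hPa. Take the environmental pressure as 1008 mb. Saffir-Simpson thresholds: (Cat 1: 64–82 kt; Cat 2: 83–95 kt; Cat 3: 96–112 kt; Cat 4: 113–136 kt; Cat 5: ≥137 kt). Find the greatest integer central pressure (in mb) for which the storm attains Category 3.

947 mb

Category 3 begins at V = 96 kt.
Required ΔP = (96/6.7)^(1/0.648) = 14.328^1.543 ≈ 60.85 mb.
P_c ≤ 1008 − 60.85 = 947.15, so the highest integer P_c is 947 mb.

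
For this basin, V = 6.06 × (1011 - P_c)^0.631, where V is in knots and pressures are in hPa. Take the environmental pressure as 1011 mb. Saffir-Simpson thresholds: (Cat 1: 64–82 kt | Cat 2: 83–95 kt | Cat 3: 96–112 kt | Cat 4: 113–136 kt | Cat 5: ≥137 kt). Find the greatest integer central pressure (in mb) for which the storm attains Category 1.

969 mb

Category 1 begins at V = 64 kt.
Required ΔP = (64/6.06)^(1/0.631) = 10.561^1.585 ≈ 41.91 mb.
P_c ≤ 1011 − 41.91 = 969.09, so the highest integer P_c is 969 mb.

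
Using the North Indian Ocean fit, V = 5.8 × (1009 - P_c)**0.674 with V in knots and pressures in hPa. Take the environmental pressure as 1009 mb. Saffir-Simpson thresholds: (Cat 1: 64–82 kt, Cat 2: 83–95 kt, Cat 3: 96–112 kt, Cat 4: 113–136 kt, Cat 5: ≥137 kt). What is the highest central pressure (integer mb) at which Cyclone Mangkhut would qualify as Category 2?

957 mb

Category 2 begins at V = 83 kt.
Required ΔP = (83/5.8)^(1/0.674) = 14.310^1.484 ≈ 51.83 mb.
P_c ≤ 1009 − 51.83 = 957.17, so the highest integer P_c is 957 mb.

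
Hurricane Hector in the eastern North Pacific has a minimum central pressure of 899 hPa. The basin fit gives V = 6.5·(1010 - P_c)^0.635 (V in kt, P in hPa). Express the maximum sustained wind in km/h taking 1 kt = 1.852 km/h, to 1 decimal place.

ΔP = 1010 − 899 = 111 hPa.
V ≈ 6.5 × 111^0.635 = 6.5 × 19.897 ≈ 129.328 kt.
129.328 × 1.852 ≈ 239.52 km/h → 239.5 km/h.

239.5 km/h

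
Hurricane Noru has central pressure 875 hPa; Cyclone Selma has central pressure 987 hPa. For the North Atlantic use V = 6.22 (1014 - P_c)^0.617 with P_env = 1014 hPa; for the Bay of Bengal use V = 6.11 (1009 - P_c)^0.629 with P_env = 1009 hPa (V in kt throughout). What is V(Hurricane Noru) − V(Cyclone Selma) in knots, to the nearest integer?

88 kt

Hurricane Noru: ΔP = 139; V ≈ 6.22 × 139^0.617 ≈ 130.63 kt.
Cyclone Selma: ΔP = 22; V ≈ 6.11 × 22^0.629 ≈ 42.70 kt.
Difference ≈ 130.63 − 42.70 = 87.93 → 88 kt.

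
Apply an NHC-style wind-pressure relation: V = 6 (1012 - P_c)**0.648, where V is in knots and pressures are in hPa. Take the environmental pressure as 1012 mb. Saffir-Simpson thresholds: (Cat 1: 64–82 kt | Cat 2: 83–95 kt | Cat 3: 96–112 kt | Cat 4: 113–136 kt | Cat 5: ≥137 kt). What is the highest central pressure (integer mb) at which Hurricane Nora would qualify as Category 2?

Category 2 begins at V = 83 kt.
Required ΔP = (83/6)^(1/0.648) = 13.833^1.543 ≈ 57.64 mb.
P_c ≤ 1012 − 57.64 = 954.36, so the highest integer P_c is 954 mb.

954 mb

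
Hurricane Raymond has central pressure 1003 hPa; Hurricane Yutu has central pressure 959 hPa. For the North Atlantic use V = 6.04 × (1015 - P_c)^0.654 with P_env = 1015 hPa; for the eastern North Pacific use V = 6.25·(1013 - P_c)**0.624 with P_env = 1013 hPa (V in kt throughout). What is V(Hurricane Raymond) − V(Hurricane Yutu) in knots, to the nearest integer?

-45 kt

Hurricane Raymond: ΔP = 12; V ≈ 6.04 × 12^0.654 ≈ 30.68 kt.
Hurricane Yutu: ΔP = 54; V ≈ 6.25 × 54^0.624 ≈ 75.32 kt.
Difference ≈ 30.68 − 75.32 = -44.64 → -45 kt.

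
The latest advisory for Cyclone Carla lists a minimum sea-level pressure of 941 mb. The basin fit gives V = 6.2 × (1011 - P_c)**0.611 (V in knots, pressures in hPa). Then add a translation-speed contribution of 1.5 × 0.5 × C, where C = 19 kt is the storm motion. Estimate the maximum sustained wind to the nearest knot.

97 kt

ΔP = 1011 − 941 = 70 mb.
70^0.611 ≈ 13.408.
V ≈ 6.2 × 13.408 ≈ 83.1 kt.
Translation term: 1.5 × 0.5 × 19 = 14.25 kt.
Corrected V ≈ 97.35 kt → 97 kt.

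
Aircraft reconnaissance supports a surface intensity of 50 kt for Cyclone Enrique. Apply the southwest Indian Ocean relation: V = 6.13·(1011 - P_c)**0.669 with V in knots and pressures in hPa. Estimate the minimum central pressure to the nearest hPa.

ΔP = (V / 6.13)^(1/0.669) = (50/6.13)^1.495.
50/6.13 = 8.157; 8.157^1.495 ≈ 23.04 hPa.
P_c = 1011 − 23.04 = 987.96 ≈ 988 hPa.

988 hPa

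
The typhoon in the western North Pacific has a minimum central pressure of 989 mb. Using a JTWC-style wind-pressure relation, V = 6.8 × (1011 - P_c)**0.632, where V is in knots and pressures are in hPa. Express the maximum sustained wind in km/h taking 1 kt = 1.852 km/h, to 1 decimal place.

88.8 km/h

ΔP = 1011 − 989 = 22 mb.
V ≈ 6.8 × 22^0.632 = 6.8 × 7.054 ≈ 47.965 kt.
47.965 × 1.852 ≈ 88.83 km/h → 88.8 km/h.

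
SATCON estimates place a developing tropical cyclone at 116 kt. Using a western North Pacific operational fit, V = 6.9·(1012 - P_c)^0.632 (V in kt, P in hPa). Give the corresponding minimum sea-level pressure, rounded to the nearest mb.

ΔP = (V / 6.9)^(1/0.632) = (116/6.9)^1.582.
116/6.9 = 16.812; 16.812^1.582 ≈ 86.95 mb.
P_c = 1012 − 86.95 = 925.05 ≈ 925 mb.

925 mb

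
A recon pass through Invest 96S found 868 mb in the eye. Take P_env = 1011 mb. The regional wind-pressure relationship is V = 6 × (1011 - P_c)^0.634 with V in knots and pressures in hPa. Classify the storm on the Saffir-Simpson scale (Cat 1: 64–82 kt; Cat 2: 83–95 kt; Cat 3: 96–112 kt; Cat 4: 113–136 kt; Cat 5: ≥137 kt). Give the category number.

5

ΔP = 1011 − 868 = 143 mb.
V ≈ 6 × 143^0.634 = 6 × 23.25 ≈ 140 kt.
140 kt falls in the Category 5 band.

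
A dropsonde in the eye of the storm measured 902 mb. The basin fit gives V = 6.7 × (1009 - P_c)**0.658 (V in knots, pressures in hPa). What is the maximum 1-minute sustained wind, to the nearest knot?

145 kt

ΔP = 1009 − 902 = 107 mb.
107^0.658 ≈ 21.644.
V ≈ 6.7 × 21.644 ≈ 145.0 kt.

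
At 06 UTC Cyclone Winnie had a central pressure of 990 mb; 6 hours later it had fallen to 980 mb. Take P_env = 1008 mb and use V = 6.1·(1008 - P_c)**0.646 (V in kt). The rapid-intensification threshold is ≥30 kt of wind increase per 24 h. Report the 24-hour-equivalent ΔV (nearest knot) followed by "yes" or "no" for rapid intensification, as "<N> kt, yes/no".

52 kt, yes

V₁: ΔP = 18, V ≈ 6.1 × 18^0.646 ≈ 39.47 kt.
V₂: ΔP = 28, V ≈ 6.1 × 28^0.646 ≈ 52.50 kt.
ΔV over 6 h = 13.03 kt → 24 h equivalent = 13.03 × 24/6 ≈ 52.12 kt.
52 kt ≥ 30 kt ⇒ rapid intensification.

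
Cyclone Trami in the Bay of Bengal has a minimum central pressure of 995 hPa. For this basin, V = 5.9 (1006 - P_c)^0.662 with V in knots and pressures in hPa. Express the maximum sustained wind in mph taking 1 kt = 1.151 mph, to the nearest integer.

33 mph

ΔP = 1006 − 995 = 11 hPa.
V ≈ 5.9 × 11^0.662 = 5.9 × 4.891 ≈ 28.857 kt.
28.857 × 1.151 ≈ 33.21 mph → 33 mph.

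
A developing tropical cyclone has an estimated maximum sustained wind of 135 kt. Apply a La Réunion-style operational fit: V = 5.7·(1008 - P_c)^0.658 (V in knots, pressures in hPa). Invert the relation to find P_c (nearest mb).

885 mb

ΔP = (V / 5.7)^(1/0.658) = (135/5.7)^1.520.
135/5.7 = 23.684; 23.684^1.520 ≈ 122.70 mb.
P_c = 1008 − 122.70 = 885.30 ≈ 885 mb.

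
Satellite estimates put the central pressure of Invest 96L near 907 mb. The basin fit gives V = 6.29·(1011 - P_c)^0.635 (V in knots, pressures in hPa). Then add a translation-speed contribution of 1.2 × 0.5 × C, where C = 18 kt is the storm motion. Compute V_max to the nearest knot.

131 kt

ΔP = 1011 − 907 = 104 mb.
104^0.635 ≈ 19.090.
V ≈ 6.29 × 19.090 ≈ 120.1 kt.
Translation term: 1.2 × 0.5 × 18 = 10.8 kt.
Corrected V ≈ 130.9 kt → 131 kt.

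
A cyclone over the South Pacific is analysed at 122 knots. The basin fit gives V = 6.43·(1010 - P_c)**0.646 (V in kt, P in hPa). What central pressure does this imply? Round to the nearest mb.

ΔP = (V / 6.43)^(1/0.646) = (122/6.43)^1.548.
122/6.43 = 18.974; 18.974^1.548 ≈ 95.18 mb.
P_c = 1010 − 95.18 = 914.82 ≈ 915 mb.

915 mb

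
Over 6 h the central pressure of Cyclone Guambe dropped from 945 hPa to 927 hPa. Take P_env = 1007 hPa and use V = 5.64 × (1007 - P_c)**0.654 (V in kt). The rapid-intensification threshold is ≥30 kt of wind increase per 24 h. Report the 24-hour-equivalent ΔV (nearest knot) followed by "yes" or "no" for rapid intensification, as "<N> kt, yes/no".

61 kt, yes

V₁: ΔP = 62, V ≈ 5.64 × 62^0.654 ≈ 83.85 kt.
V₂: ΔP = 80, V ≈ 5.64 × 80^0.654 ≈ 99.06 kt.
ΔV over 6 h = 15.21 kt → 24 h equivalent = 15.21 × 24/6 ≈ 60.84 kt.
61 kt ≥ 30 kt ⇒ rapid intensification.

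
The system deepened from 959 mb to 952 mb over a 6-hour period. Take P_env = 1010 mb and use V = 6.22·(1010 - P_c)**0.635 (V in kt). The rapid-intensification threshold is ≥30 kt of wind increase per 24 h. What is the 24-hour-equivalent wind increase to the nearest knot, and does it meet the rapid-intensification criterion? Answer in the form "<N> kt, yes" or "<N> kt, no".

V₁: ΔP = 51, V ≈ 6.22 × 51^0.635 ≈ 75.53 kt.
V₂: ΔP = 58, V ≈ 6.22 × 58^0.635 ≈ 81.95 kt.
ΔV over 6 h = 6.42 kt → 24 h equivalent = 6.42 × 24/6 ≈ 25.68 kt.
26 kt < 30 kt ⇒ not rapid intensification.

26 kt, no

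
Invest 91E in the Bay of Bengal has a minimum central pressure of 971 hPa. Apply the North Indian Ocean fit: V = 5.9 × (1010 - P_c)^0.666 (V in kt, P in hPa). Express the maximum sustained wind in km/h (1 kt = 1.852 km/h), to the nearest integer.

125 km/h

ΔP = 1010 − 971 = 39 hPa.
V ≈ 5.9 × 39^0.666 = 5.9 × 11.472 ≈ 67.686 kt.
67.686 × 1.852 ≈ 125.36 km/h → 125 km/h.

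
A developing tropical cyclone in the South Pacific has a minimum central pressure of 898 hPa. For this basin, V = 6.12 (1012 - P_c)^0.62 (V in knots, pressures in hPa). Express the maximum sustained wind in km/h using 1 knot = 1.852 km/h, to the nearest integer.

214 km/h

ΔP = 1012 − 898 = 114 hPa.
V ≈ 6.12 × 114^0.62 = 6.12 × 18.849 ≈ 115.354 kt.
115.354 × 1.852 ≈ 213.64 km/h → 214 km/h.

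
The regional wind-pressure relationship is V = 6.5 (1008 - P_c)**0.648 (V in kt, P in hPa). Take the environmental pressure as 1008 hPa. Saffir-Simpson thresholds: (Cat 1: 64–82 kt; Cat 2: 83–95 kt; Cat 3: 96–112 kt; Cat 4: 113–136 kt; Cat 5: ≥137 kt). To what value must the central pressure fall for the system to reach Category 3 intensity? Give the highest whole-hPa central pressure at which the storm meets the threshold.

944 hPa

Category 3 begins at V = 96 kt.
Required ΔP = (96/6.5)^(1/0.648) = 14.769^1.543 ≈ 63.76 hPa.
P_c ≤ 1008 − 63.76 = 944.24, so the highest integer P_c is 944 hPa.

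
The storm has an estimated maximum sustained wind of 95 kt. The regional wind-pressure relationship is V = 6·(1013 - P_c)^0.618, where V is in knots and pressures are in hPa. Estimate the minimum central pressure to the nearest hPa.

ΔP = (V / 6)^(1/0.618) = (95/6)^1.618.
95/6 = 15.833; 15.833^1.618 ≈ 87.31 hPa.
P_c = 1013 − 87.31 = 925.69 ≈ 926 hPa.

926 hPa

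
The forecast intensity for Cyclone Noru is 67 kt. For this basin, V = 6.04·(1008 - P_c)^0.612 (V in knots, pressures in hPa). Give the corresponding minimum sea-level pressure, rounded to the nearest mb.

957 mb

ΔP = (V / 6.04)^(1/0.612) = (67/6.04)^1.634.
67/6.04 = 11.093; 11.093^1.634 ≈ 51.00 mb.
P_c = 1008 − 51.00 = 957.00 ≈ 957 mb.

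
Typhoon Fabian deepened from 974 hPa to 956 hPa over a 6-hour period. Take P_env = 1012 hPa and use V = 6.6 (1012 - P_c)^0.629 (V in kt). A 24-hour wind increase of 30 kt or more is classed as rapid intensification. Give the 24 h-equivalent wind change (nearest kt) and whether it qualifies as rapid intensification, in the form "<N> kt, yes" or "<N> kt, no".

V₁: ΔP = 38, V ≈ 6.6 × 38^0.629 ≈ 65.05 kt.
V₂: ΔP = 56, V ≈ 6.6 × 56^0.629 ≈ 83.01 kt.
ΔV over 6 h = 17.96 kt → 24 h equivalent = 17.96 × 24/6 ≈ 71.84 kt.
72 kt ≥ 30 kt ⇒ rapid intensification.

72 kt, yes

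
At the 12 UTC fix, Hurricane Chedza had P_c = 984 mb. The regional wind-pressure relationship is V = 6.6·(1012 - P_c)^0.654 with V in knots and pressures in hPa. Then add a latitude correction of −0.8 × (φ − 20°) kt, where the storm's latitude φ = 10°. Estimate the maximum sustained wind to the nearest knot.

66 kt

ΔP = 1012 − 984 = 28 mb.
28^0.654 ≈ 8.840.
V ≈ 6.6 × 8.840 ≈ 58.3 kt.
Latitude correction: −0.8 × (10 − 20) = 8 kt.
Corrected V ≈ 66.3 kt → 66 kt.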